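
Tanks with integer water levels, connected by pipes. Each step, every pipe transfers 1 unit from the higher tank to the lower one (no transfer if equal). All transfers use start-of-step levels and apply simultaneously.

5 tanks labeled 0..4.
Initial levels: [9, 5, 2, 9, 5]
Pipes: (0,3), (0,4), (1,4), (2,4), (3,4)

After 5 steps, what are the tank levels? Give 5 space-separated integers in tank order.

Answer: 6 6 5 6 7

Derivation:
Step 1: flows [0=3,0->4,1=4,4->2,3->4] -> levels [8 5 3 8 6]
Step 2: flows [0=3,0->4,4->1,4->2,3->4] -> levels [7 6 4 7 6]
Step 3: flows [0=3,0->4,1=4,4->2,3->4] -> levels [6 6 5 6 7]
Step 4: flows [0=3,4->0,4->1,4->2,4->3] -> levels [7 7 6 7 3]
Step 5: flows [0=3,0->4,1->4,2->4,3->4] -> levels [6 6 5 6 7]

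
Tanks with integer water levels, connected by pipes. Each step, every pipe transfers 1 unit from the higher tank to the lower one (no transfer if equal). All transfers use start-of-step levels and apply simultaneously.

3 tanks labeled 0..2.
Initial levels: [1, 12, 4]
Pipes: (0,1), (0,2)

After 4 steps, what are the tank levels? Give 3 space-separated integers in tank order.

Answer: 5 8 4

Derivation:
Step 1: flows [1->0,2->0] -> levels [3 11 3]
Step 2: flows [1->0,0=2] -> levels [4 10 3]
Step 3: flows [1->0,0->2] -> levels [4 9 4]
Step 4: flows [1->0,0=2] -> levels [5 8 4]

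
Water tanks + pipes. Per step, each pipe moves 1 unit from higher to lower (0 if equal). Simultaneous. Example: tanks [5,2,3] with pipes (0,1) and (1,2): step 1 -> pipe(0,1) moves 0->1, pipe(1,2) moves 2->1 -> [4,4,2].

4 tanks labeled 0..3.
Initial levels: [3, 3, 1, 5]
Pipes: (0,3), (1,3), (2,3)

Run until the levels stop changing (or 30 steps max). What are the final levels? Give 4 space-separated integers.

Answer: 3 3 2 4

Derivation:
Step 1: flows [3->0,3->1,3->2] -> levels [4 4 2 2]
Step 2: flows [0->3,1->3,2=3] -> levels [3 3 2 4]
Step 3: flows [3->0,3->1,3->2] -> levels [4 4 3 1]
Step 4: flows [0->3,1->3,2->3] -> levels [3 3 2 4]
  -> period-2 cycle: step 4 state = step 2 state; never stabilizes
  -> state at step 30: (30-2) mod 2 = 0, same as step 2 -> [3 3 2 4]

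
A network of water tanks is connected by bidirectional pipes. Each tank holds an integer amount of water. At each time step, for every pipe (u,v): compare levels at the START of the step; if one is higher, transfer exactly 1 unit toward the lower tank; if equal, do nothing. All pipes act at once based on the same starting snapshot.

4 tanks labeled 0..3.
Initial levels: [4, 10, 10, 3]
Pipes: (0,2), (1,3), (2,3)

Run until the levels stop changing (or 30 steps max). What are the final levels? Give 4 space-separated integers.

Answer: 7 6 6 8

Derivation:
Step 1: flows [2->0,1->3,2->3] -> levels [5 9 8 5]
Step 2: flows [2->0,1->3,2->3] -> levels [6 8 6 7]
Step 3: flows [0=2,1->3,3->2] -> levels [6 7 7 7]
Step 4: flows [2->0,1=3,2=3] -> levels [7 7 6 7]
Step 5: flows [0->2,1=3,3->2] -> levels [6 7 8 6]
Step 6: flows [2->0,1->3,2->3] -> levels [7 6 6 8]
Step 7: flows [0->2,3->1,3->2] -> levels [6 7 8 6]
  -> period-2 cycle: step 7 state = step 5 state; never stabilizes
  -> state at step 30: (30-5) mod 2 = 1, same as step 6 -> [7 6 6 8]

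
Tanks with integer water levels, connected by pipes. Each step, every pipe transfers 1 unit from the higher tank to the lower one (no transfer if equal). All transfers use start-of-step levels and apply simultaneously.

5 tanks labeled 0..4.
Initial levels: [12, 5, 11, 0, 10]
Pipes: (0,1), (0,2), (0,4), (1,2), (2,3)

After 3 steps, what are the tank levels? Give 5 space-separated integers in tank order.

Answer: 8 9 8 3 10

Derivation:
Step 1: flows [0->1,0->2,0->4,2->1,2->3] -> levels [9 7 10 1 11]
Step 2: flows [0->1,2->0,4->0,2->1,2->3] -> levels [10 9 7 2 10]
Step 3: flows [0->1,0->2,0=4,1->2,2->3] -> levels [8 9 8 3 10]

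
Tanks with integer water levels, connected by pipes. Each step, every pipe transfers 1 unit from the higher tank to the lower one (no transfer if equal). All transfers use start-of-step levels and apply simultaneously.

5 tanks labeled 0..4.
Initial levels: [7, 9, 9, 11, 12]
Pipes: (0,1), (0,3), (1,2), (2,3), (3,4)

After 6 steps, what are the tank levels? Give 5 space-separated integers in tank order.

Step 1: flows [1->0,3->0,1=2,3->2,4->3] -> levels [9 8 10 10 11]
Step 2: flows [0->1,3->0,2->1,2=3,4->3] -> levels [9 10 9 10 10]
Step 3: flows [1->0,3->0,1->2,3->2,3=4] -> levels [11 8 11 8 10]
Step 4: flows [0->1,0->3,2->1,2->3,4->3] -> levels [9 10 9 11 9]
Step 5: flows [1->0,3->0,1->2,3->2,3->4] -> levels [11 8 11 8 10]
  -> period-2 cycle: step 5 state = step 3 state
  -> state at step 6: (6-3) mod 2 = 1, same as step 4 -> [9 10 9 11 9]

Answer: 9 10 9 11 9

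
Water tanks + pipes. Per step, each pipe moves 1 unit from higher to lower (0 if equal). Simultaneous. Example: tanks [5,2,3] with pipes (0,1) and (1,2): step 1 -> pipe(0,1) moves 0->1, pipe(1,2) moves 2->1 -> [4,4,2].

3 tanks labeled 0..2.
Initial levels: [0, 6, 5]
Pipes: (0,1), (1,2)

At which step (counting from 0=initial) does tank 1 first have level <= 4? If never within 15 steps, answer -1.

Answer: 1

Derivation:
Step 1: flows [1->0,1->2] -> levels [1 4 6]
Tank 1 first reaches <=4 at step 1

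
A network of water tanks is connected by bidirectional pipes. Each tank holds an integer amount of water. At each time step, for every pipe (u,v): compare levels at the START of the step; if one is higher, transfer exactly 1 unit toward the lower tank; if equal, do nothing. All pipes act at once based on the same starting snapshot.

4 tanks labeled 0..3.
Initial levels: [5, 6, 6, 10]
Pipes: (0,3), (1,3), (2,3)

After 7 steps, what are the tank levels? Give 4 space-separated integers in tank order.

Answer: 6 6 6 9

Derivation:
Step 1: flows [3->0,3->1,3->2] -> levels [6 7 7 7]
Step 2: flows [3->0,1=3,2=3] -> levels [7 7 7 6]
Step 3: flows [0->3,1->3,2->3] -> levels [6 6 6 9]
Step 4: flows [3->0,3->1,3->2] -> levels [7 7 7 6]
  -> period-2 cycle: step 4 state = step 2 state
  -> state at step 7: (7-2) mod 2 = 1, same as step 3 -> [6 6 6 9]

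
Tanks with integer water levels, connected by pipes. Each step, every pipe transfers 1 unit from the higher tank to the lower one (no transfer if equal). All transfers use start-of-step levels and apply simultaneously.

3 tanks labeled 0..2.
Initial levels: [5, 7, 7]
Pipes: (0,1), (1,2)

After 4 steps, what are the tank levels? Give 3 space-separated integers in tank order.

Answer: 6 7 6

Derivation:
Step 1: flows [1->0,1=2] -> levels [6 6 7]
Step 2: flows [0=1,2->1] -> levels [6 7 6]
Step 3: flows [1->0,1->2] -> levels [7 5 7]
Step 4: flows [0->1,2->1] -> levels [6 7 6]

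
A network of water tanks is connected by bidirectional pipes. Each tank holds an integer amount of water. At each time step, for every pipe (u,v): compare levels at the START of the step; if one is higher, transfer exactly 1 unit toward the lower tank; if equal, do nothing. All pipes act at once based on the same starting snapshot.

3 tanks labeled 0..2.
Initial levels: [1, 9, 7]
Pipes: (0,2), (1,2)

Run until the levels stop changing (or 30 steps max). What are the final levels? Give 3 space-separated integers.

Step 1: flows [2->0,1->2] -> levels [2 8 7]
Step 2: flows [2->0,1->2] -> levels [3 7 7]
Step 3: flows [2->0,1=2] -> levels [4 7 6]
Step 4: flows [2->0,1->2] -> levels [5 6 6]
Step 5: flows [2->0,1=2] -> levels [6 6 5]
Step 6: flows [0->2,1->2] -> levels [5 5 7]
Step 7: flows [2->0,2->1] -> levels [6 6 5]
  -> period-2 cycle: step 7 state = step 5 state; never stabilizes
  -> state at step 30: (30-5) mod 2 = 1, same as step 6 -> [5 5 7]

Answer: 5 5 7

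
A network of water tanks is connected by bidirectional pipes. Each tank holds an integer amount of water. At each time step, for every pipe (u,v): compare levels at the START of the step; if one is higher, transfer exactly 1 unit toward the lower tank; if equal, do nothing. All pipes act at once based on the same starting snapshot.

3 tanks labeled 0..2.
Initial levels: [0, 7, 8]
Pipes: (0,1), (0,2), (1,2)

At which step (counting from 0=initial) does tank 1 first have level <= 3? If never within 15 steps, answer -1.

Answer: -1

Derivation:
Step 1: flows [1->0,2->0,2->1] -> levels [2 7 6]
Step 2: flows [1->0,2->0,1->2] -> levels [4 5 6]
Step 3: flows [1->0,2->0,2->1] -> levels [6 5 4]
Step 4: flows [0->1,0->2,1->2] -> levels [4 5 6]
  -> period-2 cycle (repeats step 2); tank 1 never drops to <=3
Tank 1 never reaches <=3 within 15 steps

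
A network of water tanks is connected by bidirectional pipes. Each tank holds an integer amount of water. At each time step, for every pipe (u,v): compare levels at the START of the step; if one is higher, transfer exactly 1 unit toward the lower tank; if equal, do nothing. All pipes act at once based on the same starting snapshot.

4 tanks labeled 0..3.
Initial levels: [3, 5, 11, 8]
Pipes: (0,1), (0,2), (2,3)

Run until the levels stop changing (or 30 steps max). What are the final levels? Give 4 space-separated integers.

Answer: 6 7 8 6

Derivation:
Step 1: flows [1->0,2->0,2->3] -> levels [5 4 9 9]
Step 2: flows [0->1,2->0,2=3] -> levels [5 5 8 9]
Step 3: flows [0=1,2->0,3->2] -> levels [6 5 8 8]
Step 4: flows [0->1,2->0,2=3] -> levels [6 6 7 8]
Step 5: flows [0=1,2->0,3->2] -> levels [7 6 7 7]
Step 6: flows [0->1,0=2,2=3] -> levels [6 7 7 7]
Step 7: flows [1->0,2->0,2=3] -> levels [8 6 6 7]
Step 8: flows [0->1,0->2,3->2] -> levels [6 7 8 6]
Step 9: flows [1->0,2->0,2->3] -> levels [8 6 6 7]
  -> period-2 cycle: step 9 state = step 7 state; never stabilizes
  -> state at step 30: (30-7) mod 2 = 1, same as step 8 -> [6 7 8 6]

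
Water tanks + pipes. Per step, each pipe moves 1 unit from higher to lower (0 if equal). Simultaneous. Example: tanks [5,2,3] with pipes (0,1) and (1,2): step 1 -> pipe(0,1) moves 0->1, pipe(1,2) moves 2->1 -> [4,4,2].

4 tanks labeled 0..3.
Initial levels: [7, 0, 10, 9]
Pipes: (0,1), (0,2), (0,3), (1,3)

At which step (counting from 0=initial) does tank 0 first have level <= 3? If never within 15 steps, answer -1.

Step 1: flows [0->1,2->0,3->0,3->1] -> levels [8 2 9 7]
Step 2: flows [0->1,2->0,0->3,3->1] -> levels [7 4 8 7]
Step 3: flows [0->1,2->0,0=3,3->1] -> levels [7 6 7 6]
Step 4: flows [0->1,0=2,0->3,1=3] -> levels [5 7 7 7]
Step 5: flows [1->0,2->0,3->0,1=3] -> levels [8 6 6 6]
Step 6: flows [0->1,0->2,0->3,1=3] -> levels [5 7 7 7]
  -> period-2 cycle (repeats step 4); tank 0 never drops to <=3
Tank 0 never reaches <=3 within 15 steps

Answer: -1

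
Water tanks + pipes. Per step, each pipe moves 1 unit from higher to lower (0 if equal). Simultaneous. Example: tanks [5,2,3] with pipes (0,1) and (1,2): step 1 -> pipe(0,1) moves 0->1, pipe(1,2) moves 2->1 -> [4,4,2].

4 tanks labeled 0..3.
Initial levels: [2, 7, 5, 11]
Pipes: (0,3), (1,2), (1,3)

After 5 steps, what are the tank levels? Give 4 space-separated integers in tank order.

Answer: 6 7 6 6

Derivation:
Step 1: flows [3->0,1->2,3->1] -> levels [3 7 6 9]
Step 2: flows [3->0,1->2,3->1] -> levels [4 7 7 7]
Step 3: flows [3->0,1=2,1=3] -> levels [5 7 7 6]
Step 4: flows [3->0,1=2,1->3] -> levels [6 6 7 6]
Step 5: flows [0=3,2->1,1=3] -> levels [6 7 6 6]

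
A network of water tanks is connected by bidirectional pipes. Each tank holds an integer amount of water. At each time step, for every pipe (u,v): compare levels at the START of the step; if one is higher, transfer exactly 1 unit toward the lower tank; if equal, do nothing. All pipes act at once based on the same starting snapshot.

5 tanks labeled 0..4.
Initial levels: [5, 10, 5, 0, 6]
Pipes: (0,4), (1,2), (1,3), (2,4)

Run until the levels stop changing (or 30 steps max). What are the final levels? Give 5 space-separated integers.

Step 1: flows [4->0,1->2,1->3,4->2] -> levels [6 8 7 1 4]
Step 2: flows [0->4,1->2,1->3,2->4] -> levels [5 6 7 2 6]
Step 3: flows [4->0,2->1,1->3,2->4] -> levels [6 6 5 3 6]
Step 4: flows [0=4,1->2,1->3,4->2] -> levels [6 4 7 4 5]
Step 5: flows [0->4,2->1,1=3,2->4] -> levels [5 5 5 4 7]
Step 6: flows [4->0,1=2,1->3,4->2] -> levels [6 4 6 5 5]
Step 7: flows [0->4,2->1,3->1,2->4] -> levels [5 6 4 4 7]
Step 8: flows [4->0,1->2,1->3,4->2] -> levels [6 4 6 5 5]
  -> period-2 cycle: step 8 state = step 6 state; never stabilizes
  -> state at step 30: (30-6) mod 2 = 0, same as step 6 -> [6 4 6 5 5]

Answer: 6 4 6 5 5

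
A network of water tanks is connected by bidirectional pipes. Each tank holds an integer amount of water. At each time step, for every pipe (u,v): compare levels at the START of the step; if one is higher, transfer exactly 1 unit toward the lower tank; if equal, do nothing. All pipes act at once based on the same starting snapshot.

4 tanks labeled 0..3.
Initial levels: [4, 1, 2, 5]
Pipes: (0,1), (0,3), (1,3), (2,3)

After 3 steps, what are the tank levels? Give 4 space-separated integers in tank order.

Answer: 4 3 3 2

Derivation:
Step 1: flows [0->1,3->0,3->1,3->2] -> levels [4 3 3 2]
Step 2: flows [0->1,0->3,1->3,2->3] -> levels [2 3 2 5]
Step 3: flows [1->0,3->0,3->1,3->2] -> levels [4 3 3 2]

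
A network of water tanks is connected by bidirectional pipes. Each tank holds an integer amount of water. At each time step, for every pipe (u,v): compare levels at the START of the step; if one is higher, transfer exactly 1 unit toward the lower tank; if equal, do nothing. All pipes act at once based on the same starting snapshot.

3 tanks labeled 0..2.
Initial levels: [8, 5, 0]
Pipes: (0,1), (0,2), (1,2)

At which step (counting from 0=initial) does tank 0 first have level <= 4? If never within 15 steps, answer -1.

Step 1: flows [0->1,0->2,1->2] -> levels [6 5 2]
Step 2: flows [0->1,0->2,1->2] -> levels [4 5 4]
Tank 0 first reaches <=4 at step 2

Answer: 2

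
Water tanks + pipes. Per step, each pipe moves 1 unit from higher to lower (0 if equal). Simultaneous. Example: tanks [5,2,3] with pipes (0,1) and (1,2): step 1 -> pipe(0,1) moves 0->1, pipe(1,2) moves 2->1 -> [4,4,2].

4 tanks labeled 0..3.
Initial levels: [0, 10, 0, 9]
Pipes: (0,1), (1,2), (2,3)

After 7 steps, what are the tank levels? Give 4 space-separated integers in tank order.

Answer: 4 6 4 5

Derivation:
Step 1: flows [1->0,1->2,3->2] -> levels [1 8 2 8]
Step 2: flows [1->0,1->2,3->2] -> levels [2 6 4 7]
Step 3: flows [1->0,1->2,3->2] -> levels [3 4 6 6]
Step 4: flows [1->0,2->1,2=3] -> levels [4 4 5 6]
Step 5: flows [0=1,2->1,3->2] -> levels [4 5 5 5]
Step 6: flows [1->0,1=2,2=3] -> levels [5 4 5 5]
Step 7: flows [0->1,2->1,2=3] -> levels [4 6 4 5]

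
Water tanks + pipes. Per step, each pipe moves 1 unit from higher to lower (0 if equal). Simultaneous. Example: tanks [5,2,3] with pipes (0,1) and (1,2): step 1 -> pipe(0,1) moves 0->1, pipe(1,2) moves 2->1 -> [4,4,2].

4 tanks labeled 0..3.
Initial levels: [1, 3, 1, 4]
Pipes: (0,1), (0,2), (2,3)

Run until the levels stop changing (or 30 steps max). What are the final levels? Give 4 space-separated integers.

Answer: 1 3 3 2

Derivation:
Step 1: flows [1->0,0=2,3->2] -> levels [2 2 2 3]
Step 2: flows [0=1,0=2,3->2] -> levels [2 2 3 2]
Step 3: flows [0=1,2->0,2->3] -> levels [3 2 1 3]
Step 4: flows [0->1,0->2,3->2] -> levels [1 3 3 2]
Step 5: flows [1->0,2->0,2->3] -> levels [3 2 1 3]
  -> period-2 cycle: step 5 state = step 3 state; never stabilizes
  -> state at step 30: (30-3) mod 2 = 1, same as step 4 -> [1 3 3 2]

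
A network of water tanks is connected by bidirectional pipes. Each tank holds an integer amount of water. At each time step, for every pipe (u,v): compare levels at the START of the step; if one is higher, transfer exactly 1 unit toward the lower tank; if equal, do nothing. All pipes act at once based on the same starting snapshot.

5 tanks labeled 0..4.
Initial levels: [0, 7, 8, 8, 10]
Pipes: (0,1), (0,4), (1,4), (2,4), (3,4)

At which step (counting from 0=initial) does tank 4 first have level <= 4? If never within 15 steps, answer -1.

Step 1: flows [1->0,4->0,4->1,4->2,4->3] -> levels [2 7 9 9 6]
Step 2: flows [1->0,4->0,1->4,2->4,3->4] -> levels [4 5 8 8 8]
Step 3: flows [1->0,4->0,4->1,2=4,3=4] -> levels [6 5 8 8 6]
Step 4: flows [0->1,0=4,4->1,2->4,3->4] -> levels [5 7 7 7 7]
Step 5: flows [1->0,4->0,1=4,2=4,3=4] -> levels [7 6 7 7 6]
Step 6: flows [0->1,0->4,1=4,2->4,3->4] -> levels [5 7 6 6 9]
Step 7: flows [1->0,4->0,4->1,4->2,4->3] -> levels [7 7 7 7 5]
Step 8: flows [0=1,0->4,1->4,2->4,3->4] -> levels [6 6 6 6 9]
Step 9: flows [0=1,4->0,4->1,4->2,4->3] -> levels [7 7 7 7 5]
  -> period-2 cycle (repeats step 7); tank 4 never drops to <=4
Tank 4 never reaches <=4 within 15 steps

Answer: -1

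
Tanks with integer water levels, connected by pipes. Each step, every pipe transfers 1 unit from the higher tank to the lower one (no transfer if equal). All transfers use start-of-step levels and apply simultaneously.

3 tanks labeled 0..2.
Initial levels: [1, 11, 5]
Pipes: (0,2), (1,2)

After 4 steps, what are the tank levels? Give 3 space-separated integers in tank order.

Step 1: flows [2->0,1->2] -> levels [2 10 5]
Step 2: flows [2->0,1->2] -> levels [3 9 5]
Step 3: flows [2->0,1->2] -> levels [4 8 5]
Step 4: flows [2->0,1->2] -> levels [5 7 5]

Answer: 5 7 5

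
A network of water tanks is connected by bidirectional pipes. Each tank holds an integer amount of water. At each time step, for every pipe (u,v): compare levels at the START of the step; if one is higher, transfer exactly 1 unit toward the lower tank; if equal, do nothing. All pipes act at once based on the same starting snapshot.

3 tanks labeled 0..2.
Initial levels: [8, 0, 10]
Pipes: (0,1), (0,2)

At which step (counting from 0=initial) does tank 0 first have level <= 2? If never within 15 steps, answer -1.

Step 1: flows [0->1,2->0] -> levels [8 1 9]
Step 2: flows [0->1,2->0] -> levels [8 2 8]
Step 3: flows [0->1,0=2] -> levels [7 3 8]
Step 4: flows [0->1,2->0] -> levels [7 4 7]
Step 5: flows [0->1,0=2] -> levels [6 5 7]
Step 6: flows [0->1,2->0] -> levels [6 6 6]
Step 7: flows [0=1,0=2] -> levels [6 6 6]
  -> stable; tank 0 stays at 6 > 2
Tank 0 never reaches <=2 within 15 steps

Answer: -1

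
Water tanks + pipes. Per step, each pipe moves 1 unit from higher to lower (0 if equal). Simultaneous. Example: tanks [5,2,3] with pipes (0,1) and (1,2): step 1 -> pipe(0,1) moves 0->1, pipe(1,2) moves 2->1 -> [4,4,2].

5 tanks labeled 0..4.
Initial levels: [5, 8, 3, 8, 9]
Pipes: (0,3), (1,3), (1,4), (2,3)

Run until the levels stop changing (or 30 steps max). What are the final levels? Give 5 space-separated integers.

Answer: 6 6 6 8 7

Derivation:
Step 1: flows [3->0,1=3,4->1,3->2] -> levels [6 9 4 6 8]
Step 2: flows [0=3,1->3,1->4,3->2] -> levels [6 7 5 6 9]
Step 3: flows [0=3,1->3,4->1,3->2] -> levels [6 7 6 6 8]
Step 4: flows [0=3,1->3,4->1,2=3] -> levels [6 7 6 7 7]
Step 5: flows [3->0,1=3,1=4,3->2] -> levels [7 7 7 5 7]
Step 6: flows [0->3,1->3,1=4,2->3] -> levels [6 6 6 8 7]
Step 7: flows [3->0,3->1,4->1,3->2] -> levels [7 8 7 5 6]
Step 8: flows [0->3,1->3,1->4,2->3] -> levels [6 6 6 8 7]
  -> period-2 cycle: step 8 state = step 6 state; never stabilizes
  -> state at step 30: (30-6) mod 2 = 0, same as step 6 -> [6 6 6 8 7]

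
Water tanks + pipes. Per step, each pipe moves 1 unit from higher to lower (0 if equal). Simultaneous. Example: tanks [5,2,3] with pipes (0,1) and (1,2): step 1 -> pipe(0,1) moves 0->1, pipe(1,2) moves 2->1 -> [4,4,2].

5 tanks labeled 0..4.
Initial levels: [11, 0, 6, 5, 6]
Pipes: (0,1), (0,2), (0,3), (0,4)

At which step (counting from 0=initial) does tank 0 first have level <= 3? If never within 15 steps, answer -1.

Answer: 4

Derivation:
Step 1: flows [0->1,0->2,0->3,0->4] -> levels [7 1 7 6 7]
Step 2: flows [0->1,0=2,0->3,0=4] -> levels [5 2 7 7 7]
Step 3: flows [0->1,2->0,3->0,4->0] -> levels [7 3 6 6 6]
Step 4: flows [0->1,0->2,0->3,0->4] -> levels [3 4 7 7 7]
Tank 0 first reaches <=3 at step 4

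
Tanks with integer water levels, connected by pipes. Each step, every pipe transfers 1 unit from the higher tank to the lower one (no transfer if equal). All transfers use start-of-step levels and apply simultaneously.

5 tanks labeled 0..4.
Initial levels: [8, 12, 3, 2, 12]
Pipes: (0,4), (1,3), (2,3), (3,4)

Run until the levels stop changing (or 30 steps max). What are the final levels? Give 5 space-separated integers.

Step 1: flows [4->0,1->3,2->3,4->3] -> levels [9 11 2 5 10]
Step 2: flows [4->0,1->3,3->2,4->3] -> levels [10 10 3 6 8]
Step 3: flows [0->4,1->3,3->2,4->3] -> levels [9 9 4 7 8]
Step 4: flows [0->4,1->3,3->2,4->3] -> levels [8 8 5 8 8]
Step 5: flows [0=4,1=3,3->2,3=4] -> levels [8 8 6 7 8]
Step 6: flows [0=4,1->3,3->2,4->3] -> levels [8 7 7 8 7]
Step 7: flows [0->4,3->1,3->2,3->4] -> levels [7 8 8 5 9]
Step 8: flows [4->0,1->3,2->3,4->3] -> levels [8 7 7 8 7]
  -> period-2 cycle: step 8 state = step 6 state; never stabilizes
  -> state at step 30: (30-6) mod 2 = 0, same as step 6 -> [8 7 7 8 7]

Answer: 8 7 7 8 7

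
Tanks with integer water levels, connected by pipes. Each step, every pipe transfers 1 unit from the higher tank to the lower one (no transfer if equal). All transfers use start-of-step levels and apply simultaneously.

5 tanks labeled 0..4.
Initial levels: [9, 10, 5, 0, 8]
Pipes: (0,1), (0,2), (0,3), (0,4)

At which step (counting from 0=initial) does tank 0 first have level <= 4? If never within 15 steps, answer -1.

Step 1: flows [1->0,0->2,0->3,0->4] -> levels [7 9 6 1 9]
Step 2: flows [1->0,0->2,0->3,4->0] -> levels [7 8 7 2 8]
Step 3: flows [1->0,0=2,0->3,4->0] -> levels [8 7 7 3 7]
Step 4: flows [0->1,0->2,0->3,0->4] -> levels [4 8 8 4 8]
Tank 0 first reaches <=4 at step 4

Answer: 4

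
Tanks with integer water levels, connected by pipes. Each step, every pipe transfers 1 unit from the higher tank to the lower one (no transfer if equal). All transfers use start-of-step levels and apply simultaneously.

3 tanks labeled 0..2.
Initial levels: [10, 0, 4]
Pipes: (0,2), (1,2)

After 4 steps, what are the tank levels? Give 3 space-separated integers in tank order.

Step 1: flows [0->2,2->1] -> levels [9 1 4]
Step 2: flows [0->2,2->1] -> levels [8 2 4]
Step 3: flows [0->2,2->1] -> levels [7 3 4]
Step 4: flows [0->2,2->1] -> levels [6 4 4]

Answer: 6 4 4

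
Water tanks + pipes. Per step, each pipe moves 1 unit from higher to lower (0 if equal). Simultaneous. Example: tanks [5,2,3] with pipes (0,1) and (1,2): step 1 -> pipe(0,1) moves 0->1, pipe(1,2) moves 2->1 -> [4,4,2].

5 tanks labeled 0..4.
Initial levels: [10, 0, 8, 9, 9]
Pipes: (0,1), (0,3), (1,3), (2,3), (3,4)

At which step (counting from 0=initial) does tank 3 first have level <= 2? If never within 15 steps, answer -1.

Step 1: flows [0->1,0->3,3->1,3->2,3=4] -> levels [8 2 9 8 9]
Step 2: flows [0->1,0=3,3->1,2->3,4->3] -> levels [7 4 8 9 8]
Step 3: flows [0->1,3->0,3->1,3->2,3->4] -> levels [7 6 9 5 9]
Step 4: flows [0->1,0->3,1->3,2->3,4->3] -> levels [5 6 8 9 8]
Step 5: flows [1->0,3->0,3->1,3->2,3->4] -> levels [7 6 9 5 9]
  -> period-2 cycle (repeats step 3); tank 3 never drops to <=2
Tank 3 never reaches <=2 within 15 steps

Answer: -1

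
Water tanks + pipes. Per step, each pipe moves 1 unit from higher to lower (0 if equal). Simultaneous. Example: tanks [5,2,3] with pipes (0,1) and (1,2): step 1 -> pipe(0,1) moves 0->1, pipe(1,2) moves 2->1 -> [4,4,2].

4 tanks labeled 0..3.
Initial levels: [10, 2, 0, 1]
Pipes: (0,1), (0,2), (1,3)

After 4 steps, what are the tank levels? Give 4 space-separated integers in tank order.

Step 1: flows [0->1,0->2,1->3] -> levels [8 2 1 2]
Step 2: flows [0->1,0->2,1=3] -> levels [6 3 2 2]
Step 3: flows [0->1,0->2,1->3] -> levels [4 3 3 3]
Step 4: flows [0->1,0->2,1=3] -> levels [2 4 4 3]

Answer: 2 4 4 3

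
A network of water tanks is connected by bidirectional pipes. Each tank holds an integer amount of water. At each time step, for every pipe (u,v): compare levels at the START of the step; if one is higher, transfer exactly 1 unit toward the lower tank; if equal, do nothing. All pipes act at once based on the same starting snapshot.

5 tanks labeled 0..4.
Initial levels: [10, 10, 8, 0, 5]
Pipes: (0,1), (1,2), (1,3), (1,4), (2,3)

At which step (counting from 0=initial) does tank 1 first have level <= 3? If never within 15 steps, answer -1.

Answer: -1

Derivation:
Step 1: flows [0=1,1->2,1->3,1->4,2->3] -> levels [10 7 8 2 6]
Step 2: flows [0->1,2->1,1->3,1->4,2->3] -> levels [9 7 6 4 7]
Step 3: flows [0->1,1->2,1->3,1=4,2->3] -> levels [8 6 6 6 7]
Step 4: flows [0->1,1=2,1=3,4->1,2=3] -> levels [7 8 6 6 6]
Step 5: flows [1->0,1->2,1->3,1->4,2=3] -> levels [8 4 7 7 7]
Step 6: flows [0->1,2->1,3->1,4->1,2=3] -> levels [7 8 6 6 6]
  -> period-2 cycle (repeats step 4); tank 1 never drops to <=3
Tank 1 never reaches <=3 within 15 steps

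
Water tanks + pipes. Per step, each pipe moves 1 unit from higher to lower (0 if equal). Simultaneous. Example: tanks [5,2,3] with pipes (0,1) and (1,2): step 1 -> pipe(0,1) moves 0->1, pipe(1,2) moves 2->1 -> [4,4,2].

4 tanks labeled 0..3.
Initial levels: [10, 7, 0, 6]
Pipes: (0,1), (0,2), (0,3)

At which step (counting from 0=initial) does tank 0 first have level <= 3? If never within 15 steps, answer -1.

Answer: -1

Derivation:
Step 1: flows [0->1,0->2,0->3] -> levels [7 8 1 7]
Step 2: flows [1->0,0->2,0=3] -> levels [7 7 2 7]
Step 3: flows [0=1,0->2,0=3] -> levels [6 7 3 7]
Step 4: flows [1->0,0->2,3->0] -> levels [7 6 4 6]
Step 5: flows [0->1,0->2,0->3] -> levels [4 7 5 7]
Step 6: flows [1->0,2->0,3->0] -> levels [7 6 4 6]
  -> period-2 cycle (repeats step 4); tank 0 never drops to <=3
Tank 0 never reaches <=3 within 15 steps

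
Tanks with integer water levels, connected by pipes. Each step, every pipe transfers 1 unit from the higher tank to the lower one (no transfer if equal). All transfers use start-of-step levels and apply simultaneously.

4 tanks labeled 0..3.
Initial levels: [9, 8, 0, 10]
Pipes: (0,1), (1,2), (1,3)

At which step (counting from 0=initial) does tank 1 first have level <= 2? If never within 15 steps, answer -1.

Answer: -1

Derivation:
Step 1: flows [0->1,1->2,3->1] -> levels [8 9 1 9]
Step 2: flows [1->0,1->2,1=3] -> levels [9 7 2 9]
Step 3: flows [0->1,1->2,3->1] -> levels [8 8 3 8]
Step 4: flows [0=1,1->2,1=3] -> levels [8 7 4 8]
Step 5: flows [0->1,1->2,3->1] -> levels [7 8 5 7]
Step 6: flows [1->0,1->2,1->3] -> levels [8 5 6 8]
Step 7: flows [0->1,2->1,3->1] -> levels [7 8 5 7]
  -> period-2 cycle (repeats step 5); tank 1 never drops to <=2
Tank 1 never reaches <=2 within 15 steps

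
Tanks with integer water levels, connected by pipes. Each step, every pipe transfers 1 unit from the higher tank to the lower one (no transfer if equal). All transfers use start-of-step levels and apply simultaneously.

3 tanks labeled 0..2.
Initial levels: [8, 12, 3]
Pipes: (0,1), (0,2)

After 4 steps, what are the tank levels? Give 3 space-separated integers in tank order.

Step 1: flows [1->0,0->2] -> levels [8 11 4]
Step 2: flows [1->0,0->2] -> levels [8 10 5]
Step 3: flows [1->0,0->2] -> levels [8 9 6]
Step 4: flows [1->0,0->2] -> levels [8 8 7]

Answer: 8 8 7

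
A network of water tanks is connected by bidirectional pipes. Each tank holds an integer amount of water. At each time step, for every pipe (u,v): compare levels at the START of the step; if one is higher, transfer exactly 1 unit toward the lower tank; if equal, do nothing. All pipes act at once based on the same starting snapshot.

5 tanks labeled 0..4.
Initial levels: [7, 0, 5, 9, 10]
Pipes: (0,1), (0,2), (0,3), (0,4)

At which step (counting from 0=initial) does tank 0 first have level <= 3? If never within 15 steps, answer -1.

Step 1: flows [0->1,0->2,3->0,4->0] -> levels [7 1 6 8 9]
Step 2: flows [0->1,0->2,3->0,4->0] -> levels [7 2 7 7 8]
Step 3: flows [0->1,0=2,0=3,4->0] -> levels [7 3 7 7 7]
Step 4: flows [0->1,0=2,0=3,0=4] -> levels [6 4 7 7 7]
Step 5: flows [0->1,2->0,3->0,4->0] -> levels [8 5 6 6 6]
Step 6: flows [0->1,0->2,0->3,0->4] -> levels [4 6 7 7 7]
Step 7: flows [1->0,2->0,3->0,4->0] -> levels [8 5 6 6 6]
  -> period-2 cycle (repeats step 5); tank 0 never drops to <=3
Tank 0 never reaches <=3 within 15 steps

Answer: -1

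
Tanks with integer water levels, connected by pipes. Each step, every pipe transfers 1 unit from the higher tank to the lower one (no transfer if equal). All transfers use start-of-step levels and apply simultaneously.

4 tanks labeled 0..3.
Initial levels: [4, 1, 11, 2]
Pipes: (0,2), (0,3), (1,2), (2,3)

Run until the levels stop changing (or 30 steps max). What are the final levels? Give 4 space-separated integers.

Step 1: flows [2->0,0->3,2->1,2->3] -> levels [4 2 8 4]
Step 2: flows [2->0,0=3,2->1,2->3] -> levels [5 3 5 5]
Step 3: flows [0=2,0=3,2->1,2=3] -> levels [5 4 4 5]
Step 4: flows [0->2,0=3,1=2,3->2] -> levels [4 4 6 4]
Step 5: flows [2->0,0=3,2->1,2->3] -> levels [5 5 3 5]
Step 6: flows [0->2,0=3,1->2,3->2] -> levels [4 4 6 4]
  -> period-2 cycle: step 6 state = step 4 state; never stabilizes
  -> state at step 30: (30-4) mod 2 = 0, same as step 4 -> [4 4 6 4]

Answer: 4 4 6 4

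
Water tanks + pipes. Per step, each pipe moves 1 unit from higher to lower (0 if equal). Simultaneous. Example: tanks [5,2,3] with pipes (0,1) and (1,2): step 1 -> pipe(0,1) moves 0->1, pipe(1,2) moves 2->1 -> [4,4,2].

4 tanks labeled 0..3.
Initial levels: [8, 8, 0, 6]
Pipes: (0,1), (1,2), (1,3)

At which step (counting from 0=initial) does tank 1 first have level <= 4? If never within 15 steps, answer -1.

Answer: 7

Derivation:
Step 1: flows [0=1,1->2,1->3] -> levels [8 6 1 7]
Step 2: flows [0->1,1->2,3->1] -> levels [7 7 2 6]
Step 3: flows [0=1,1->2,1->3] -> levels [7 5 3 7]
Step 4: flows [0->1,1->2,3->1] -> levels [6 6 4 6]
Step 5: flows [0=1,1->2,1=3] -> levels [6 5 5 6]
Step 6: flows [0->1,1=2,3->1] -> levels [5 7 5 5]
Step 7: flows [1->0,1->2,1->3] -> levels [6 4 6 6]
Tank 1 first reaches <=4 at step 7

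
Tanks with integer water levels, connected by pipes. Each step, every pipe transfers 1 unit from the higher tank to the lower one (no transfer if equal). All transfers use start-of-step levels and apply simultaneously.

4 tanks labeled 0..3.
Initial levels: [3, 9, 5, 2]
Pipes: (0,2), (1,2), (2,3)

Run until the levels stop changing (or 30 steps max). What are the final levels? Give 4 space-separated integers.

Answer: 5 5 4 5

Derivation:
Step 1: flows [2->0,1->2,2->3] -> levels [4 8 4 3]
Step 2: flows [0=2,1->2,2->3] -> levels [4 7 4 4]
Step 3: flows [0=2,1->2,2=3] -> levels [4 6 5 4]
Step 4: flows [2->0,1->2,2->3] -> levels [5 5 4 5]
Step 5: flows [0->2,1->2,3->2] -> levels [4 4 7 4]
Step 6: flows [2->0,2->1,2->3] -> levels [5 5 4 5]
  -> period-2 cycle: step 6 state = step 4 state; never stabilizes
  -> state at step 30: (30-4) mod 2 = 0, same as step 4 -> [5 5 4 5]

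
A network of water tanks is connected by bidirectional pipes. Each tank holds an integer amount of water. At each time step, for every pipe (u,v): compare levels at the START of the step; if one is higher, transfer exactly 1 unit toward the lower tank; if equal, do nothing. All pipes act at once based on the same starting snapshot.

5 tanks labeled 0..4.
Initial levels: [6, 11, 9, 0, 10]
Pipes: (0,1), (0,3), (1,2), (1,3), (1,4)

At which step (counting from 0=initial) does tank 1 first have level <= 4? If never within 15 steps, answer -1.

Answer: 6

Derivation:
Step 1: flows [1->0,0->3,1->2,1->3,1->4] -> levels [6 7 10 2 11]
Step 2: flows [1->0,0->3,2->1,1->3,4->1] -> levels [6 7 9 4 10]
Step 3: flows [1->0,0->3,2->1,1->3,4->1] -> levels [6 7 8 6 9]
Step 4: flows [1->0,0=3,2->1,1->3,4->1] -> levels [7 7 7 7 8]
Step 5: flows [0=1,0=3,1=2,1=3,4->1] -> levels [7 8 7 7 7]
Step 6: flows [1->0,0=3,1->2,1->3,1->4] -> levels [8 4 8 8 8]
Tank 1 first reaches <=4 at step 6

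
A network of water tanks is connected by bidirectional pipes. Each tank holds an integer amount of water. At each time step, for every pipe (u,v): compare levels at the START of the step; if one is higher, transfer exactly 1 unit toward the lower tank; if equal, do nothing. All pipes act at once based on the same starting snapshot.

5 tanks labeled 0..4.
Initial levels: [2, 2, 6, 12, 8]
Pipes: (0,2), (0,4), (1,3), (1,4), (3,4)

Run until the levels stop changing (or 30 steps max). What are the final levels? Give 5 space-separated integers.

Answer: 6 7 5 7 5

Derivation:
Step 1: flows [2->0,4->0,3->1,4->1,3->4] -> levels [4 4 5 10 7]
Step 2: flows [2->0,4->0,3->1,4->1,3->4] -> levels [6 6 4 8 6]
Step 3: flows [0->2,0=4,3->1,1=4,3->4] -> levels [5 7 5 6 7]
Step 4: flows [0=2,4->0,1->3,1=4,4->3] -> levels [6 6 5 8 5]
Step 5: flows [0->2,0->4,3->1,1->4,3->4] -> levels [4 6 6 6 8]
Step 6: flows [2->0,4->0,1=3,4->1,4->3] -> levels [6 7 5 7 5]
Step 7: flows [0->2,0->4,1=3,1->4,3->4] -> levels [4 6 6 6 8]
  -> period-2 cycle: step 7 state = step 5 state; never stabilizes
  -> state at step 30: (30-5) mod 2 = 1, same as step 6 -> [6 7 5 7 5]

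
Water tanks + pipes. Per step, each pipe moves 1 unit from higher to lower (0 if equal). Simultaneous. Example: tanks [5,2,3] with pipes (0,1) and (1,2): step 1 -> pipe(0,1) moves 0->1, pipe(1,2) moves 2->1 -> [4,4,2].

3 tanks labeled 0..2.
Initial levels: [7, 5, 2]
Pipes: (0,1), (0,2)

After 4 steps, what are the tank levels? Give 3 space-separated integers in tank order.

Answer: 6 4 4

Derivation:
Step 1: flows [0->1,0->2] -> levels [5 6 3]
Step 2: flows [1->0,0->2] -> levels [5 5 4]
Step 3: flows [0=1,0->2] -> levels [4 5 5]
Step 4: flows [1->0,2->0] -> levels [6 4 4]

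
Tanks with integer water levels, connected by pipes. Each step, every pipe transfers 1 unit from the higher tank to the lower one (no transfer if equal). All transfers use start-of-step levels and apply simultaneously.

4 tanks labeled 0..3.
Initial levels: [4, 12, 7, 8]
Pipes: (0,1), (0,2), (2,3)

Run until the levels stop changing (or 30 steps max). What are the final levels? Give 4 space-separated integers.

Step 1: flows [1->0,2->0,3->2] -> levels [6 11 7 7]
Step 2: flows [1->0,2->0,2=3] -> levels [8 10 6 7]
Step 3: flows [1->0,0->2,3->2] -> levels [8 9 8 6]
Step 4: flows [1->0,0=2,2->3] -> levels [9 8 7 7]
Step 5: flows [0->1,0->2,2=3] -> levels [7 9 8 7]
Step 6: flows [1->0,2->0,2->3] -> levels [9 8 6 8]
Step 7: flows [0->1,0->2,3->2] -> levels [7 9 8 7]
  -> period-2 cycle: step 7 state = step 5 state; never stabilizes
  -> state at step 30: (30-5) mod 2 = 1, same as step 6 -> [9 8 6 8]

Answer: 9 8 6 8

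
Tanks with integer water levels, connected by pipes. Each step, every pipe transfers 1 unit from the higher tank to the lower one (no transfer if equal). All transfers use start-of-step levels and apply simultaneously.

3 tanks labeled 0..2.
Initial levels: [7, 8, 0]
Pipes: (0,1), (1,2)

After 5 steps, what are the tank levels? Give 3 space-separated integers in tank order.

Step 1: flows [1->0,1->2] -> levels [8 6 1]
Step 2: flows [0->1,1->2] -> levels [7 6 2]
Step 3: flows [0->1,1->2] -> levels [6 6 3]
Step 4: flows [0=1,1->2] -> levels [6 5 4]
Step 5: flows [0->1,1->2] -> levels [5 5 5]

Answer: 5 5 5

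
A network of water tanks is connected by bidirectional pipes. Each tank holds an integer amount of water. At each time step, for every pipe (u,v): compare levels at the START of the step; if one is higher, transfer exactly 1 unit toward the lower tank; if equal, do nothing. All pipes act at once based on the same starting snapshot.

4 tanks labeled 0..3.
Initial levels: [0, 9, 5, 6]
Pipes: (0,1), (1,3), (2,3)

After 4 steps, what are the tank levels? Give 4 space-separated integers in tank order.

Answer: 4 4 6 6

Derivation:
Step 1: flows [1->0,1->3,3->2] -> levels [1 7 6 6]
Step 2: flows [1->0,1->3,2=3] -> levels [2 5 6 7]
Step 3: flows [1->0,3->1,3->2] -> levels [3 5 7 5]
Step 4: flows [1->0,1=3,2->3] -> levels [4 4 6 6]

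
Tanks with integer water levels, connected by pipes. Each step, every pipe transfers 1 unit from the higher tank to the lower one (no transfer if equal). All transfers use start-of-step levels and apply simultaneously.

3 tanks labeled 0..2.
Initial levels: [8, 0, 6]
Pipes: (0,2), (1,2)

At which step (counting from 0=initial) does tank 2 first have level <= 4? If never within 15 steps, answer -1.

Step 1: flows [0->2,2->1] -> levels [7 1 6]
Step 2: flows [0->2,2->1] -> levels [6 2 6]
Step 3: flows [0=2,2->1] -> levels [6 3 5]
Step 4: flows [0->2,2->1] -> levels [5 4 5]
Step 5: flows [0=2,2->1] -> levels [5 5 4]
Tank 2 first reaches <=4 at step 5

Answer: 5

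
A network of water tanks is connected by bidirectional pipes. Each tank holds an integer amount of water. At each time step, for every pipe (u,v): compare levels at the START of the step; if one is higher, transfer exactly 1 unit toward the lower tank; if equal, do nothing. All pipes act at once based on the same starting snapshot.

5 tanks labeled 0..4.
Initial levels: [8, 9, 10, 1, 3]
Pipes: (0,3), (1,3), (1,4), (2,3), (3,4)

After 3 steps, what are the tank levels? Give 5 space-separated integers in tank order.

Answer: 7 6 7 5 6

Derivation:
Step 1: flows [0->3,1->3,1->4,2->3,4->3] -> levels [7 7 9 5 3]
Step 2: flows [0->3,1->3,1->4,2->3,3->4] -> levels [6 5 8 7 5]
Step 3: flows [3->0,3->1,1=4,2->3,3->4] -> levels [7 6 7 5 6]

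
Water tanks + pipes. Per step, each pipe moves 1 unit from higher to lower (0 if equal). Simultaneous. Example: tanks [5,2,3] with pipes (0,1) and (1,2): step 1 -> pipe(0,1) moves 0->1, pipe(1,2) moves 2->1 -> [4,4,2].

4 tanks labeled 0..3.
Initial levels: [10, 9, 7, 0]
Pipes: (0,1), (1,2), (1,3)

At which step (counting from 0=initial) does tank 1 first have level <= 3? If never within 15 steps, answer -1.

Answer: -1

Derivation:
Step 1: flows [0->1,1->2,1->3] -> levels [9 8 8 1]
Step 2: flows [0->1,1=2,1->3] -> levels [8 8 8 2]
Step 3: flows [0=1,1=2,1->3] -> levels [8 7 8 3]
Step 4: flows [0->1,2->1,1->3] -> levels [7 8 7 4]
Step 5: flows [1->0,1->2,1->3] -> levels [8 5 8 5]
Step 6: flows [0->1,2->1,1=3] -> levels [7 7 7 5]
Step 7: flows [0=1,1=2,1->3] -> levels [7 6 7 6]
Step 8: flows [0->1,2->1,1=3] -> levels [6 8 6 6]
Step 9: flows [1->0,1->2,1->3] -> levels [7 5 7 7]
Step 10: flows [0->1,2->1,3->1] -> levels [6 8 6 6]
  -> period-2 cycle (repeats step 8); tank 1 never drops to <=3
Tank 1 never reaches <=3 within 15 steps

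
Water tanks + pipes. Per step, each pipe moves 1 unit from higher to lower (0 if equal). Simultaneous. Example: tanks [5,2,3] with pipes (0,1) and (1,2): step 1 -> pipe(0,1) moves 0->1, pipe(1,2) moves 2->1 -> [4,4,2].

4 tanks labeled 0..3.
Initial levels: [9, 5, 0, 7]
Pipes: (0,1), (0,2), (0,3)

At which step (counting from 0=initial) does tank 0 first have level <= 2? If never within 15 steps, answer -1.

Answer: -1

Derivation:
Step 1: flows [0->1,0->2,0->3] -> levels [6 6 1 8]
Step 2: flows [0=1,0->2,3->0] -> levels [6 6 2 7]
Step 3: flows [0=1,0->2,3->0] -> levels [6 6 3 6]
Step 4: flows [0=1,0->2,0=3] -> levels [5 6 4 6]
Step 5: flows [1->0,0->2,3->0] -> levels [6 5 5 5]
Step 6: flows [0->1,0->2,0->3] -> levels [3 6 6 6]
Step 7: flows [1->0,2->0,3->0] -> levels [6 5 5 5]
  -> period-2 cycle (repeats step 5); tank 0 never drops to <=2
Tank 0 never reaches <=2 within 15 steps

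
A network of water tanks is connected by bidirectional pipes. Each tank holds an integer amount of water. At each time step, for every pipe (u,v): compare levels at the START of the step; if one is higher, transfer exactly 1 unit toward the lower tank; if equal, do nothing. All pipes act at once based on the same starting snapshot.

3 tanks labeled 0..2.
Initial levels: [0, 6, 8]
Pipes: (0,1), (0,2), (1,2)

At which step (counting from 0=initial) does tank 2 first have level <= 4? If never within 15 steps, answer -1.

Step 1: flows [1->0,2->0,2->1] -> levels [2 6 6]
Step 2: flows [1->0,2->0,1=2] -> levels [4 5 5]
Step 3: flows [1->0,2->0,1=2] -> levels [6 4 4]
Tank 2 first reaches <=4 at step 3

Answer: 3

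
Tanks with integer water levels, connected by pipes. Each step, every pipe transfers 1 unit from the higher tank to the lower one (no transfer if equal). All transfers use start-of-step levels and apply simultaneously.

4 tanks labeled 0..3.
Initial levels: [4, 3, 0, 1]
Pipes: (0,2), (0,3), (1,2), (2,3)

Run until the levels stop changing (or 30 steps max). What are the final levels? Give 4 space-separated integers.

Answer: 2 3 0 3

Derivation:
Step 1: flows [0->2,0->3,1->2,3->2] -> levels [2 2 3 1]
Step 2: flows [2->0,0->3,2->1,2->3] -> levels [2 3 0 3]
Step 3: flows [0->2,3->0,1->2,3->2] -> levels [2 2 3 1]
  -> period-2 cycle: step 3 state = step 1 state; never stabilizes
  -> state at step 30: (30-1) mod 2 = 1, same as step 2 -> [2 3 0 3]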